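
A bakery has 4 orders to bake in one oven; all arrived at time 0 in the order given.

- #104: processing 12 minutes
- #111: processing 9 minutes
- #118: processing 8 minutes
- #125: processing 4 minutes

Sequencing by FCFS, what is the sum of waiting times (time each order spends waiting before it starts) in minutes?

FIFO (arrival order): #104 #111 #118 #125.
#104: waits 0, runs 0→12
#111: waits 12, runs 12→21
#118: waits 21, runs 21→29
#125: waits 29, runs 29→33
Sum = 0+12+21+29 = 62.

62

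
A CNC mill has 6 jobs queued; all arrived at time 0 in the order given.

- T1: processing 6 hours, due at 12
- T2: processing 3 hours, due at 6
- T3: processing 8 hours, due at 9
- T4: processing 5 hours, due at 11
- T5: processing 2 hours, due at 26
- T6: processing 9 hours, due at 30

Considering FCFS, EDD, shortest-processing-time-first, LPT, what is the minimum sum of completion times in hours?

FIFO (arrival order): T1 T2 T3 T4 T5 T6.
T1: 0→6
T2: 6→9
T3: 9→17
T4: 17→22
T5: 22→24
T6: 24→33
Sum = 6+9+17+22+24+33 = 111.
EDD (increasing due date): T2 T3 T4 T1 T5 T6.
T2: 0→3
T3: 3→11
T4: 11→16
T1: 16→22
T5: 22→24
T6: 24→33
Sum = 3+11+16+22+24+33 = 109.
SPT (increasing processing time): T5 T2 T4 T1 T3 T6.
T5: 0→2
T2: 2→5
T4: 5→10
T1: 10→16
T3: 16→24
T6: 24→33
Sum = 2+5+10+16+24+33 = 90.
LPT (decreasing processing time): T6 T3 T1 T4 T2 T5.
T6: 0→9
T3: 9→17
T1: 17→23
T4: 23→28
T2: 28→31
T5: 31→33
Sum = 9+17+23+28+31+33 = 141.
FIFO 111, EDD 109, SPT 90, LPT 141 → minimum 90.

90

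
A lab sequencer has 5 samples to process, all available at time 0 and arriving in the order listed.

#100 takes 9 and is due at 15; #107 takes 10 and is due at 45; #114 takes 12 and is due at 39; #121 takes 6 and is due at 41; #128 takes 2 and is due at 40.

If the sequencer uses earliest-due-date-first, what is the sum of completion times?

121

EDD (increasing due date): #100 #114 #128 #121 #107.
#100: 0→9
#114: 9→21
#128: 21→23
#121: 23→29
#107: 29→39
Sum = 9+21+23+29+39 = 121.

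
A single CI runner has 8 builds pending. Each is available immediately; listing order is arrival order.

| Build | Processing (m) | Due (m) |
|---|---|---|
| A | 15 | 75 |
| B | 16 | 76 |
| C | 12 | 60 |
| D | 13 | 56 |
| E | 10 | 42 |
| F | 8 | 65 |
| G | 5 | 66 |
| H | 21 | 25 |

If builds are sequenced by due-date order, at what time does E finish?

31

EDD (increasing due date): H E D C F G A B.
H: 0→21
E: 21→31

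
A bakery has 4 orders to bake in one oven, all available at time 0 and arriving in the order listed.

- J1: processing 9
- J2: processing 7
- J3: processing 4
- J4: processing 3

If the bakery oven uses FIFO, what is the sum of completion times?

68

FIFO (arrival order): J1 J2 J3 J4.
J1: 0→9
J2: 9→16
J3: 16→20
J4: 20→23
Sum = 9+16+20+23 = 68.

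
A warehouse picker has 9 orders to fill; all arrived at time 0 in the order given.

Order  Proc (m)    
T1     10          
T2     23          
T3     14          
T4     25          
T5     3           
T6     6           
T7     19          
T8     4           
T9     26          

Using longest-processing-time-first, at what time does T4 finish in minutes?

51

LPT (decreasing processing time): T9 T4 T2 T7 T3 T1 T6 T8 T5.
T9: 0→26
T4: 26→51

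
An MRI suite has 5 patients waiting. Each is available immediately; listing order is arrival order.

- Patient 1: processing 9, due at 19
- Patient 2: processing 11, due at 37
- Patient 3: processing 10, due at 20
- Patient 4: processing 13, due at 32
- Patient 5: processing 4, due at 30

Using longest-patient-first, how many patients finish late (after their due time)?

LPT (decreasing processing time): Patient 4 Patient 2 Patient 3 Patient 1 Patient 5.
Patient 4: 0→13, due 32, tardiness 0
Patient 2: 13→24, due 37, tardiness 0
Patient 3: 24→34, due 20, tardiness 14
Patient 1: 34→43, due 19, tardiness 24
Patient 5: 43→47, due 30, tardiness 17
Late patients: 3.

3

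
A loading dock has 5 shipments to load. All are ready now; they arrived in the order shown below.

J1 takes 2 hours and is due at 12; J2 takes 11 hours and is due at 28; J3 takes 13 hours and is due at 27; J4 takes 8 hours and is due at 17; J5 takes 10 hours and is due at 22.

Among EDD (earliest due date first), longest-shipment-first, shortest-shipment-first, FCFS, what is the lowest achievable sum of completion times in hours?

EDD (increasing due date): J1 J4 J5 J3 J2.
J1: 0→2
J4: 2→10
J5: 10→20
J3: 20→33
J2: 33→44
Sum = 2+10+20+33+44 = 109.
LPT (decreasing processing time): J3 J2 J5 J4 J1.
J3: 0→13
J2: 13→24
J5: 24→34
J4: 34→42
J1: 42→44
Sum = 13+24+34+42+44 = 157.
SPT (increasing processing time): J1 J4 J5 J2 J3.
J1: 0→2
J4: 2→10
J5: 10→20
J2: 20→31
J3: 31→44
Sum = 2+10+20+31+44 = 107.
FIFO (arrival order): J1 J2 J3 J4 J5.
J1: 0→2
J2: 2→13
J3: 13→26
J4: 26→34
J5: 34→44
Sum = 2+13+26+34+44 = 119.
EDD 109, LPT 157, SPT 107, FIFO 119 → minimum 107.

107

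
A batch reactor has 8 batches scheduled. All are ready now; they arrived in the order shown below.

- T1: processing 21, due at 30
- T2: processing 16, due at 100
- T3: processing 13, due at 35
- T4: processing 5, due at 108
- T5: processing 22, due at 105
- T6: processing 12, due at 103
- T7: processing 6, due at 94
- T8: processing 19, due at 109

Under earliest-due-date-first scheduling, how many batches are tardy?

1

EDD (increasing due date): T1 T3 T7 T2 T6 T5 T4 T8.
T1: 0→21, due 30, tardiness 0
T3: 21→34, due 35, tardiness 0
T7: 34→40, due 94, tardiness 0
T2: 40→56, due 100, tardiness 0
T6: 56→68, due 103, tardiness 0
T5: 68→90, due 105, tardiness 0
T4: 90→95, due 108, tardiness 0
T8: 95→114, due 109, tardiness 5
Late batches: 1.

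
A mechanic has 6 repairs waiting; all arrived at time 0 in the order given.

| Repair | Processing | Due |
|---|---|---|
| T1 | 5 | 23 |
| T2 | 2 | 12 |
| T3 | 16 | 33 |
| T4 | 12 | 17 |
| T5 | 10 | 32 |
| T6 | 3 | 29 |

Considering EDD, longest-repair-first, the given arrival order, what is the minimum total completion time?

137

EDD (increasing due date): T2 T4 T1 T6 T5 T3.
T2: 0→2
T4: 2→14
T1: 14→19
T6: 19→22
T5: 22→32
T3: 32→48
Sum = 2+14+19+22+32+48 = 137.
LPT (decreasing processing time): T3 T4 T5 T1 T6 T2.
T3: 0→16
T4: 16→28
T5: 28→38
T1: 38→43
T6: 43→46
T2: 46→48
Sum = 16+28+38+43+46+48 = 219.
FIFO (arrival order): T1 T2 T3 T4 T5 T6.
T1: 0→5
T2: 5→7
T3: 7→23
T4: 23→35
T5: 35→45
T6: 45→48
Sum = 5+7+23+35+45+48 = 163.
EDD 137, LPT 219, FIFO 163 → minimum 137.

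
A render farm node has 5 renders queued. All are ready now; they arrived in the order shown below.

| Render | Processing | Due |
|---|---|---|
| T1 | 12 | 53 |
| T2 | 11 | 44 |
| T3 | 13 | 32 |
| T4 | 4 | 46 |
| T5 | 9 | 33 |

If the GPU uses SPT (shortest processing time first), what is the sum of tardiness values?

SPT (increasing processing time): T4 T5 T2 T1 T3.
T4: 0→4, due 46, tardiness 0
T5: 4→13, due 33, tardiness 0
T2: 13→24, due 44, tardiness 0
T1: 24→36, due 53, tardiness 0
T3: 36→49, due 32, tardiness 17
Sum = 0+0+0+0+17 = 17.

17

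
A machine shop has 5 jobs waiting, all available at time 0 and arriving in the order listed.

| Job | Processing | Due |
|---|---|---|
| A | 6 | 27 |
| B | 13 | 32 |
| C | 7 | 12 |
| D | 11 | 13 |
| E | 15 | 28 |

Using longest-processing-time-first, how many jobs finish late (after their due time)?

LPT (decreasing processing time): E B D C A.
E: 0→15, due 28, tardiness 0
B: 15→28, due 32, tardiness 0
D: 28→39, due 13, tardiness 26
C: 39→46, due 12, tardiness 34
A: 46→52, due 27, tardiness 25
Late jobs: 3.

3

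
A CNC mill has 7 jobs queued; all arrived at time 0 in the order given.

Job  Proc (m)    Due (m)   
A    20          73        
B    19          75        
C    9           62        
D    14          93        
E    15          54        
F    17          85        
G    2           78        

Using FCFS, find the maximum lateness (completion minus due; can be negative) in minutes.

FIFO (arrival order): A B C D E F G.
A: 0→20, due 73, lateness -53
B: 20→39, due 75, lateness -36
C: 39→48, due 62, lateness -14
D: 48→62, due 93, lateness -31
E: 62→77, due 54, lateness 23
F: 77→94, due 85, lateness 9
G: 94→96, due 78, lateness 18
Maximum = 23.

23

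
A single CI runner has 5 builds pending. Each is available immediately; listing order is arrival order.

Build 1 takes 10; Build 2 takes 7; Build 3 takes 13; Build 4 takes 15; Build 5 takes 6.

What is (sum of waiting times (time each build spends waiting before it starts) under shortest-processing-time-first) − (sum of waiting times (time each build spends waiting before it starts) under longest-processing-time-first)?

-48

SPT (increasing processing time): Build 5 Build 2 Build 1 Build 3 Build 4.
Build 5: waits 0, runs 0→6
Build 2: waits 6, runs 6→13
Build 1: waits 13, runs 13→23
Build 3: waits 23, runs 23→36
Build 4: waits 36, runs 36→51
Sum = 0+6+13+23+36 = 78.
LPT (decreasing processing time): Build 4 Build 3 Build 1 Build 2 Build 5.
Build 4: waits 0, runs 0→15
Build 3: waits 15, runs 15→28
Build 1: waits 28, runs 28→38
Build 2: waits 38, runs 38→45
Build 5: waits 45, runs 45→51
Sum = 0+15+28+38+45 = 126.
Difference = 78 − 126 = -48.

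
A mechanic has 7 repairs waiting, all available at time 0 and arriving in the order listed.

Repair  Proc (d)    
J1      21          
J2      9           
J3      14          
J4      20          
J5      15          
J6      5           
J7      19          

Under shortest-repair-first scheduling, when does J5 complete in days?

SPT (increasing processing time): J6 J2 J3 J5 J7 J4 J1.
J6: 0→5
J2: 5→14
J3: 14→28
J5: 28→43

43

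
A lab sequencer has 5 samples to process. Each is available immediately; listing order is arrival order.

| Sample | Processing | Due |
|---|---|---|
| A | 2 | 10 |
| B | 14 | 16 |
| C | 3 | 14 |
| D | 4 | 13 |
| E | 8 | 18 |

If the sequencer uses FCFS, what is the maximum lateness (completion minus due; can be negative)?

13

FIFO (arrival order): A B C D E.
A: 0→2, due 10, lateness -8
B: 2→16, due 16, lateness 0
C: 16→19, due 14, lateness 5
D: 19→23, due 13, lateness 10
E: 23→31, due 18, lateness 13
Maximum = 13.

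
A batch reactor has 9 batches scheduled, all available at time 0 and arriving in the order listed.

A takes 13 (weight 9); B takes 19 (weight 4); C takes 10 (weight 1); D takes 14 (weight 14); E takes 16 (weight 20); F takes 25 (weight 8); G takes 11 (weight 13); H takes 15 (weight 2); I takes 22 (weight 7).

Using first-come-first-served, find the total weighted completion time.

5952

FIFO (arrival order): A B C D E F G H I.
A: finishes 13, weight 9, w·C = 117
B: finishes 32, weight 4, w·C = 128
C: finishes 42, weight 1, w·C = 42
D: finishes 56, weight 14, w·C = 784
E: finishes 72, weight 20, w·C = 1440
F: finishes 97, weight 8, w·C = 776
G: finishes 108, weight 13, w·C = 1404
H: finishes 123, weight 2, w·C = 246
I: finishes 145, weight 7, w·C = 1015
Sum = 117+128+42+784+1440+776+1404+246+1015 = 5952.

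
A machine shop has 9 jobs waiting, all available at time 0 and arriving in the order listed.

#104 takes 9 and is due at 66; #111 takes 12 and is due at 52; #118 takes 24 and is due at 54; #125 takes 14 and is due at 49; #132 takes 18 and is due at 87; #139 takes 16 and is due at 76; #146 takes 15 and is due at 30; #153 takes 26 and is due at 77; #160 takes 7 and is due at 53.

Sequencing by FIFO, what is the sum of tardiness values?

250

FIFO (arrival order): #104 #111 #118 #125 #132 #139 #146 #153 #160.
#104: 0→9, due 66, tardiness 0
#111: 9→21, due 52, tardiness 0
#118: 21→45, due 54, tardiness 0
#125: 45→59, due 49, tardiness 10
#132: 59→77, due 87, tardiness 0
#139: 77→93, due 76, tardiness 17
#146: 93→108, due 30, tardiness 78
#153: 108→134, due 77, tardiness 57
#160: 134→141, due 53, tardiness 88
Sum = 0+0+0+10+0+17+78+57+88 = 250.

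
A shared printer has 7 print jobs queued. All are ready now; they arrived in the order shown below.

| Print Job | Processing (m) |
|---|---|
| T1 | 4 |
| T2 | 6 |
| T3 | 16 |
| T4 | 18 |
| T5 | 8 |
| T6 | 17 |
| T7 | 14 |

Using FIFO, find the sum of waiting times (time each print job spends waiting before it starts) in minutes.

205

FIFO (arrival order): T1 T2 T3 T4 T5 T6 T7.
T1: waits 0, runs 0→4
T2: waits 4, runs 4→10
T3: waits 10, runs 10→26
T4: waits 26, runs 26→44
T5: waits 44, runs 44→52
T6: waits 52, runs 52→69
T7: waits 69, runs 69→83
Sum = 0+4+10+26+44+52+69 = 205.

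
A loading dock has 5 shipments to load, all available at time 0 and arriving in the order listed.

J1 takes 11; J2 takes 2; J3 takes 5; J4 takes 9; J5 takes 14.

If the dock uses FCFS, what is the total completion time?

FIFO (arrival order): J1 J2 J3 J4 J5.
J1: 0→11
J2: 11→13
J3: 13→18
J4: 18→27
J5: 27→41
Sum = 11+13+18+27+41 = 110.

110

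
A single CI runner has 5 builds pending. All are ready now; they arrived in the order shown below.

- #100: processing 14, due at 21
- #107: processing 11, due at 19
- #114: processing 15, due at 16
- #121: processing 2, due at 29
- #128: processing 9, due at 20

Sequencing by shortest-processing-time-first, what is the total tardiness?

53

SPT (increasing processing time): #121 #128 #107 #100 #114.
#121: 0→2, due 29, tardiness 0
#128: 2→11, due 20, tardiness 0
#107: 11→22, due 19, tardiness 3
#100: 22→36, due 21, tardiness 15
#114: 36→51, due 16, tardiness 35
Sum = 0+0+3+15+35 = 53.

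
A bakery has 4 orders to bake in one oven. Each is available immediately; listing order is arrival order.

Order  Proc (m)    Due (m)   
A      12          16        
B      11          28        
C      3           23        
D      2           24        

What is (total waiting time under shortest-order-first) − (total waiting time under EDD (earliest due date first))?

SPT (increasing processing time): D C B A.
D: waits 0, runs 0→2
C: waits 2, runs 2→5
B: waits 5, runs 5→16
A: waits 16, runs 16→28
Sum = 0+2+5+16 = 23.
EDD (increasing due date): A C D B.
A: waits 0, runs 0→12
C: waits 12, runs 12→15
D: waits 15, runs 15→17
B: waits 17, runs 17→28
Sum = 0+12+15+17 = 44.
Difference = 23 − 44 = -21.

-21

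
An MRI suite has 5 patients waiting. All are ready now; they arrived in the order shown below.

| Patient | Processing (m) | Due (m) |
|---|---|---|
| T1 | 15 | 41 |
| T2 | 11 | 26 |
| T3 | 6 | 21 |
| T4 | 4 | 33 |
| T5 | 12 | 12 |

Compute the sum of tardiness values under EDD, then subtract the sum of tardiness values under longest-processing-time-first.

EDD (increasing due date): T5 T3 T2 T4 T1.
T5: 0→12, due 12, tardiness 0
T3: 12→18, due 21, tardiness 0
T2: 18→29, due 26, tardiness 3
T4: 29→33, due 33, tardiness 0
T1: 33→48, due 41, tardiness 7
Sum = 0+0+3+0+7 = 10.
LPT (decreasing processing time): T1 T5 T2 T3 T4.
T1: 0→15, due 41, tardiness 0
T5: 15→27, due 12, tardiness 15
T2: 27→38, due 26, tardiness 12
T3: 38→44, due 21, tardiness 23
T4: 44→48, due 33, tardiness 15
Sum = 0+15+12+23+15 = 65.
Difference = 10 − 65 = -55.

-55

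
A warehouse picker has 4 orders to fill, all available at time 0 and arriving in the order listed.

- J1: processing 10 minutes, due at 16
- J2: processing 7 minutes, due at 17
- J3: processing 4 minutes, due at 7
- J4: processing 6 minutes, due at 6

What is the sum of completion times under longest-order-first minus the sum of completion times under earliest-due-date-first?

LPT (decreasing processing time): J1 J2 J4 J3.
J1: 0→10
J2: 10→17
J4: 17→23
J3: 23→27
Sum = 10+17+23+27 = 77.
EDD (increasing due date): J4 J3 J1 J2.
J4: 0→6
J3: 6→10
J1: 10→20
J2: 20→27
Sum = 6+10+20+27 = 63.
Difference = 77 − 63 = 14.

14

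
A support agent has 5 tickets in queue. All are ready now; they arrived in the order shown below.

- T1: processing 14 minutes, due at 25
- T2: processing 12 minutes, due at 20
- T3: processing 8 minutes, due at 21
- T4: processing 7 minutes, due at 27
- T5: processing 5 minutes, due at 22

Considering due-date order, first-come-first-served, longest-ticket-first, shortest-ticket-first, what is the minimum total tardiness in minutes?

33

EDD (increasing due date): T2 T3 T5 T1 T4.
T2: 0→12, due 20, tardiness 0
T3: 12→20, due 21, tardiness 0
T5: 20→25, due 22, tardiness 3
T1: 25→39, due 25, tardiness 14
T4: 39→46, due 27, tardiness 19
Sum = 0+0+3+14+19 = 36.
FIFO (arrival order): T1 T2 T3 T4 T5.
T1: 0→14, due 25, tardiness 0
T2: 14→26, due 20, tardiness 6
T3: 26→34, due 21, tardiness 13
T4: 34→41, due 27, tardiness 14
T5: 41→46, due 22, tardiness 24
Sum = 0+6+13+14+24 = 57.
LPT (decreasing processing time): T1 T2 T3 T4 T5.
T1: 0→14, due 25, tardiness 0
T2: 14→26, due 20, tardiness 6
T3: 26→34, due 21, tardiness 13
T4: 34→41, due 27, tardiness 14
T5: 41→46, due 22, tardiness 24
Sum = 0+6+13+14+24 = 57.
SPT (increasing processing time): T5 T4 T3 T2 T1.
T5: 0→5, due 22, tardiness 0
T4: 5→12, due 27, tardiness 0
T3: 12→20, due 21, tardiness 0
T2: 20→32, due 20, tardiness 12
T1: 32→46, due 25, tardiness 21
Sum = 0+0+0+12+21 = 33.
EDD 36, FIFO 57, LPT 57, SPT 33 → minimum 33.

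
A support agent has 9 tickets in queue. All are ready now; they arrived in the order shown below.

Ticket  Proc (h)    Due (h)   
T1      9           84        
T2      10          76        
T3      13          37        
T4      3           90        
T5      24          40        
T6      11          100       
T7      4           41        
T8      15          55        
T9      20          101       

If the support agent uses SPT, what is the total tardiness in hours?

92

SPT (increasing processing time): T4 T7 T1 T2 T6 T3 T8 T9 T5.
T4: 0→3, due 90, tardiness 0
T7: 3→7, due 41, tardiness 0
T1: 7→16, due 84, tardiness 0
T2: 16→26, due 76, tardiness 0
T6: 26→37, due 100, tardiness 0
T3: 37→50, due 37, tardiness 13
T8: 50→65, due 55, tardiness 10
T9: 65→85, due 101, tardiness 0
T5: 85→109, due 40, tardiness 69
Sum = 0+0+0+0+0+13+10+0+69 = 92.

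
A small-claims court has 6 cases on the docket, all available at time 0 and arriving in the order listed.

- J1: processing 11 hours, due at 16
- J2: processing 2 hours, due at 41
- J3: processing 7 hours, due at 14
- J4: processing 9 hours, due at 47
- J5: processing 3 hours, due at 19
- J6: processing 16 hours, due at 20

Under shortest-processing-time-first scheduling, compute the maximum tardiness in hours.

SPT (increasing processing time): J2 J5 J3 J4 J1 J6.
J2: 0→2, due 41, tardiness 0
J5: 2→5, due 19, tardiness 0
J3: 5→12, due 14, tardiness 0
J4: 12→21, due 47, tardiness 0
J1: 21→32, due 16, tardiness 16
J6: 32→48, due 20, tardiness 28
Maximum = 28.

28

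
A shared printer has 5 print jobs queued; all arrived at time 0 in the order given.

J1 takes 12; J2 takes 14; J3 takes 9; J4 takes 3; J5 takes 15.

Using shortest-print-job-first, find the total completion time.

130

SPT (increasing processing time): J4 J3 J1 J2 J5.
J4: 0→3
J3: 3→12
J1: 12→24
J2: 24→38
J5: 38→53
Sum = 3+12+24+38+53 = 130.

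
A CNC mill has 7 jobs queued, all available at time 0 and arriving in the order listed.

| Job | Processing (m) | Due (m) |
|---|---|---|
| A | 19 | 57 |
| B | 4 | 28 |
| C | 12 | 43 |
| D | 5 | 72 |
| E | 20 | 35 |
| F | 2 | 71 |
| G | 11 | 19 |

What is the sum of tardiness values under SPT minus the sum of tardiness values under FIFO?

SPT (increasing processing time): F B D G C A E.
F: 0→2, due 71, tardiness 0
B: 2→6, due 28, tardiness 0
D: 6→11, due 72, tardiness 0
G: 11→22, due 19, tardiness 3
C: 22→34, due 43, tardiness 0
A: 34→53, due 57, tardiness 0
E: 53→73, due 35, tardiness 38
Sum = 0+0+0+3+0+0+38 = 41.
FIFO (arrival order): A B C D E F G.
A: 0→19, due 57, tardiness 0
B: 19→23, due 28, tardiness 0
C: 23→35, due 43, tardiness 0
D: 35→40, due 72, tardiness 0
E: 40→60, due 35, tardiness 25
F: 60→62, due 71, tardiness 0
G: 62→73, due 19, tardiness 54
Sum = 0+0+0+0+25+0+54 = 79.
Difference = 41 − 79 = -38.

-38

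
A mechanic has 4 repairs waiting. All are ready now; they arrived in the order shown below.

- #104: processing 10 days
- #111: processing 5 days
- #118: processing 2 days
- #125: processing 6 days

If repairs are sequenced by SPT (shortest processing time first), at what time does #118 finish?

SPT (increasing processing time): #118 #111 #125 #104.
#118: 0→2

2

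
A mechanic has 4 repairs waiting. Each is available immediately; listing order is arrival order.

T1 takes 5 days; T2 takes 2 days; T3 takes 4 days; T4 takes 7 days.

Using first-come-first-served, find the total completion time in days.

FIFO (arrival order): T1 T2 T3 T4.
T1: 0→5
T2: 5→7
T3: 7→11
T4: 11→18
Sum = 5+7+11+18 = 41.

41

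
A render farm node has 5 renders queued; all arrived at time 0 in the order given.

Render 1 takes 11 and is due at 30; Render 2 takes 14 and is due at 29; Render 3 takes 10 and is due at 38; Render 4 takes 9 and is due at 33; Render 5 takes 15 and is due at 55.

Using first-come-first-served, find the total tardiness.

15

FIFO (arrival order): Render 1 Render 2 Render 3 Render 4 Render 5.
Render 1: 0→11, due 30, tardiness 0
Render 2: 11→25, due 29, tardiness 0
Render 3: 25→35, due 38, tardiness 0
Render 4: 35→44, due 33, tardiness 11
Render 5: 44→59, due 55, tardiness 4
Sum = 0+0+0+11+4 = 15.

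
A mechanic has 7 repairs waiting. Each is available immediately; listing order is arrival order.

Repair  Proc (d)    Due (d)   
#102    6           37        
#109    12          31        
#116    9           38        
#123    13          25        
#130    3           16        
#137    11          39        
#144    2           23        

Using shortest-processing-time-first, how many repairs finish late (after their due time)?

SPT (increasing processing time): #144 #130 #102 #116 #137 #109 #123.
#144: 0→2, due 23, tardiness 0
#130: 2→5, due 16, tardiness 0
#102: 5→11, due 37, tardiness 0
#116: 11→20, due 38, tardiness 0
#137: 20→31, due 39, tardiness 0
#109: 31→43, due 31, tardiness 12
#123: 43→56, due 25, tardiness 31
Late repairs: 2.

2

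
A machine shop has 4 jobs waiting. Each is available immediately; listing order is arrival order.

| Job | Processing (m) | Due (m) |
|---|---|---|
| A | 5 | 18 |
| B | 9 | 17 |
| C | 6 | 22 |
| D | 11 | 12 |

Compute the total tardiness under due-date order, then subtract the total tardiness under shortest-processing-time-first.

-3

EDD (increasing due date): D B A C.
D: 0→11, due 12, tardiness 0
B: 11→20, due 17, tardiness 3
A: 20→25, due 18, tardiness 7
C: 25→31, due 22, tardiness 9
Sum = 0+3+7+9 = 19.
SPT (increasing processing time): A C B D.
A: 0→5, due 18, tardiness 0
C: 5→11, due 22, tardiness 0
B: 11→20, due 17, tardiness 3
D: 20→31, due 12, tardiness 19
Sum = 0+0+3+19 = 22.
Difference = 19 − 22 = -3.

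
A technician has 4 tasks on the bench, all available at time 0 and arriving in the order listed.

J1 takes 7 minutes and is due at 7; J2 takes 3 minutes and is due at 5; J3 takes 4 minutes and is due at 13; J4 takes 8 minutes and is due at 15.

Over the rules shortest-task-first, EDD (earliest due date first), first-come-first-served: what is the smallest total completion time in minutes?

46

SPT (increasing processing time): J2 J3 J1 J4.
J2: 0→3
J3: 3→7
J1: 7→14
J4: 14→22
Sum = 3+7+14+22 = 46.
EDD (increasing due date): J2 J1 J3 J4.
J2: 0→3
J1: 3→10
J3: 10→14
J4: 14→22
Sum = 3+10+14+22 = 49.
FIFO (arrival order): J1 J2 J3 J4.
J1: 0→7
J2: 7→10
J3: 10→14
J4: 14→22
Sum = 7+10+14+22 = 53.
SPT 46, EDD 49, FIFO 53 → minimum 46.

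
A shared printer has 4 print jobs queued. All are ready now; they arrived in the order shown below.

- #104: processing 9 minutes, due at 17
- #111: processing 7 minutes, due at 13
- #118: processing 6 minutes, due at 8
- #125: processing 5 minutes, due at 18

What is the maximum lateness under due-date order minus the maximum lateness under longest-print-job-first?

-5

EDD (increasing due date): #118 #111 #104 #125.
#118: 0→6, due 8, lateness -2
#111: 6→13, due 13, lateness 0
#104: 13→22, due 17, lateness 5
#125: 22→27, due 18, lateness 9
Maximum = 9.
LPT (decreasing processing time): #104 #111 #118 #125.
#104: 0→9, due 17, lateness -8
#111: 9→16, due 13, lateness 3
#118: 16→22, due 8, lateness 14
#125: 22→27, due 18, lateness 9
Maximum = 14.
Difference = 9 − 14 = -5.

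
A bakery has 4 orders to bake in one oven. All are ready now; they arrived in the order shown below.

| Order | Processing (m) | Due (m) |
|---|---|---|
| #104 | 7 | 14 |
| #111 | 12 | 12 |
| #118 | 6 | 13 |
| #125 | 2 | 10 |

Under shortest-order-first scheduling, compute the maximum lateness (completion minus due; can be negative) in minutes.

SPT (increasing processing time): #125 #118 #104 #111.
#125: 0→2, due 10, lateness -8
#118: 2→8, due 13, lateness -5
#104: 8→15, due 14, lateness 1
#111: 15→27, due 12, lateness 15
Maximum = 15.

15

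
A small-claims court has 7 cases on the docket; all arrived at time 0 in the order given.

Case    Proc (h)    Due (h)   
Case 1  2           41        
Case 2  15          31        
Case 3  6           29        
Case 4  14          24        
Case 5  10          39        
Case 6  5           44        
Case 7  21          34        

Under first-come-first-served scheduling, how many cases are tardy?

4

FIFO (arrival order): Case 1 Case 2 Case 3 Case 4 Case 5 Case 6 Case 7.
Case 1: 0→2, due 41, tardiness 0
Case 2: 2→17, due 31, tardiness 0
Case 3: 17→23, due 29, tardiness 0
Case 4: 23→37, due 24, tardiness 13
Case 5: 37→47, due 39, tardiness 8
Case 6: 47→52, due 44, tardiness 8
Case 7: 52→73, due 34, tardiness 39
Late cases: 4.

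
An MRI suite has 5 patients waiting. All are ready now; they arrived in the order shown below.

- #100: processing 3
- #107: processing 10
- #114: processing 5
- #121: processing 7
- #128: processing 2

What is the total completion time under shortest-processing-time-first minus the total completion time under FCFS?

SPT (increasing processing time): #128 #100 #114 #121 #107.
#128: 0→2
#100: 2→5
#114: 5→10
#121: 10→17
#107: 17→27
Sum = 2+5+10+17+27 = 61.
FIFO (arrival order): #100 #107 #114 #121 #128.
#100: 0→3
#107: 3→13
#114: 13→18
#121: 18→25
#128: 25→27
Sum = 3+13+18+25+27 = 86.
Difference = 61 − 86 = -25.

-25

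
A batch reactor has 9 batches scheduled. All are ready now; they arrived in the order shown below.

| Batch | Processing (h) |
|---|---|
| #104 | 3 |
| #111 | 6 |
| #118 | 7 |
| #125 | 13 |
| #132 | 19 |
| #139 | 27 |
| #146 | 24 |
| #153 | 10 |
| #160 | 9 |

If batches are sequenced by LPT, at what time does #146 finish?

LPT (decreasing processing time): #139 #146 #132 #125 #153 #160 #118 #111 #104.
#139: 0→27
#146: 27→51

51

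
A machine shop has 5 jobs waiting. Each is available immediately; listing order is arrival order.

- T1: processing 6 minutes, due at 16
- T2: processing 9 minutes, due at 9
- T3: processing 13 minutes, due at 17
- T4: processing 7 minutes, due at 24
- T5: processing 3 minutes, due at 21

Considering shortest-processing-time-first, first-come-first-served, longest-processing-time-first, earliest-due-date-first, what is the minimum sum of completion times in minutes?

91

SPT (increasing processing time): T5 T1 T4 T2 T3.
T5: 0→3
T1: 3→9
T4: 9→16
T2: 16→25
T3: 25→38
Sum = 3+9+16+25+38 = 91.
FIFO (arrival order): T1 T2 T3 T4 T5.
T1: 0→6
T2: 6→15
T3: 15→28
T4: 28→35
T5: 35→38
Sum = 6+15+28+35+38 = 122.
LPT (decreasing processing time): T3 T2 T4 T1 T5.
T3: 0→13
T2: 13→22
T4: 22→29
T1: 29→35
T5: 35→38
Sum = 13+22+29+35+38 = 137.
EDD (increasing due date): T2 T1 T3 T5 T4.
T2: 0→9
T1: 9→15
T3: 15→28
T5: 28→31
T4: 31→38
Sum = 9+15+28+31+38 = 121.
SPT 91, FIFO 122, LPT 137, EDD 121 → minimum 91.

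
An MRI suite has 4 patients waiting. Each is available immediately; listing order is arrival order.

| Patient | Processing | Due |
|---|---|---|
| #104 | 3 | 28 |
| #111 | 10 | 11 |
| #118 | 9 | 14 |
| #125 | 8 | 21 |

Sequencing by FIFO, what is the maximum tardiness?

FIFO (arrival order): #104 #111 #118 #125.
#104: 0→3, due 28, tardiness 0
#111: 3→13, due 11, tardiness 2
#118: 13→22, due 14, tardiness 8
#125: 22→30, due 21, tardiness 9
Maximum = 9.

9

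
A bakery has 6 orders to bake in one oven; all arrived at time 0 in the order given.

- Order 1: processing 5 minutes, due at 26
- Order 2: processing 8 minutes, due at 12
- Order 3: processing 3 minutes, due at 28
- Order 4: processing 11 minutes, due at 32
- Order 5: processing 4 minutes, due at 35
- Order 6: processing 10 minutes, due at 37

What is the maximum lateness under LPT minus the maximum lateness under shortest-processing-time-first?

8

LPT (decreasing processing time): Order 4 Order 6 Order 2 Order 1 Order 5 Order 3.
Order 4: 0→11, due 32, lateness -21
Order 6: 11→21, due 37, lateness -16
Order 2: 21→29, due 12, lateness 17
Order 1: 29→34, due 26, lateness 8
Order 5: 34→38, due 35, lateness 3
Order 3: 38→41, due 28, lateness 13
Maximum = 17.
SPT (increasing processing time): Order 3 Order 5 Order 1 Order 2 Order 6 Order 4.
Order 3: 0→3, due 28, lateness -25
Order 5: 3→7, due 35, lateness -28
Order 1: 7→12, due 26, lateness -14
Order 2: 12→20, due 12, lateness 8
Order 6: 20→30, due 37, lateness -7
Order 4: 30→41, due 32, lateness 9
Maximum = 9.
Difference = 17 − 9 = 8.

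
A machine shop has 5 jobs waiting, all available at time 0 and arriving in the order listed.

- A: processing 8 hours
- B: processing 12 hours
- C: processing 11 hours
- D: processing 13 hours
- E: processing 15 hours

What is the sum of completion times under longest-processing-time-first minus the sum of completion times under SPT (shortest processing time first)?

32

LPT (decreasing processing time): E D B C A.
E: 0→15
D: 15→28
B: 28→40
C: 40→51
A: 51→59
Sum = 15+28+40+51+59 = 193.
SPT (increasing processing time): A C B D E.
A: 0→8
C: 8→19
B: 19→31
D: 31→44
E: 44→59
Sum = 8+19+31+44+59 = 161.
Difference = 193 − 161 = 32.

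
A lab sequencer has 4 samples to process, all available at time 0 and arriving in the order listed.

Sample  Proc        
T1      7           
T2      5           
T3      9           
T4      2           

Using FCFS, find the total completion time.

63

FIFO (arrival order): T1 T2 T3 T4.
T1: 0→7
T2: 7→12
T3: 12→21
T4: 21→23
Sum = 7+12+21+23 = 63.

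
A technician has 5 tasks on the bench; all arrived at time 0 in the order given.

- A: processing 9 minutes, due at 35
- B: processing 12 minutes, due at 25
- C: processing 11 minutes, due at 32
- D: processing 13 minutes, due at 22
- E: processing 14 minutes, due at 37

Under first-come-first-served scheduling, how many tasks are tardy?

FIFO (arrival order): A B C D E.
A: 0→9, due 35, tardiness 0
B: 9→21, due 25, tardiness 0
C: 21→32, due 32, tardiness 0
D: 32→45, due 22, tardiness 23
E: 45→59, due 37, tardiness 22
Late tasks: 2.

2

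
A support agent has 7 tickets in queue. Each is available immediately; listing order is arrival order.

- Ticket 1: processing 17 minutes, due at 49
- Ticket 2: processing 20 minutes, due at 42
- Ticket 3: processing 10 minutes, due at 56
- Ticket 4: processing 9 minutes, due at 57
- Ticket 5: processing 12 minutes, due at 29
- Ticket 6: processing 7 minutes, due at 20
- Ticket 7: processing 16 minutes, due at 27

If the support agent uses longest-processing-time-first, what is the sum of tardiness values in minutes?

LPT (decreasing processing time): Ticket 2 Ticket 1 Ticket 7 Ticket 5 Ticket 3 Ticket 4 Ticket 6.
Ticket 2: 0→20, due 42, tardiness 0
Ticket 1: 20→37, due 49, tardiness 0
Ticket 7: 37→53, due 27, tardiness 26
Ticket 5: 53→65, due 29, tardiness 36
Ticket 3: 65→75, due 56, tardiness 19
Ticket 4: 75→84, due 57, tardiness 27
Ticket 6: 84→91, due 20, tardiness 71
Sum = 0+0+26+36+19+27+71 = 179.

179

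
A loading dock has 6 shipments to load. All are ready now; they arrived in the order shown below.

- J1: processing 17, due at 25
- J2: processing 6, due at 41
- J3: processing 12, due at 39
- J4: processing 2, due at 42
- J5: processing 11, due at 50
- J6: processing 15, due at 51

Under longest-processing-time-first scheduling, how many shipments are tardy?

4

LPT (decreasing processing time): J1 J6 J3 J5 J2 J4.
J1: 0→17, due 25, tardiness 0
J6: 17→32, due 51, tardiness 0
J3: 32→44, due 39, tardiness 5
J5: 44→55, due 50, tardiness 5
J2: 55→61, due 41, tardiness 20
J4: 61→63, due 42, tardiness 21
Late shipments: 4.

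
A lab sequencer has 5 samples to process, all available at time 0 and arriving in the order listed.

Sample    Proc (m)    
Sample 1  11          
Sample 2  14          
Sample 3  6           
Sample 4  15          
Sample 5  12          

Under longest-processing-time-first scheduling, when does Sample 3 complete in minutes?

58

LPT (decreasing processing time): Sample 4 Sample 2 Sample 5 Sample 1 Sample 3.
Sample 4: 0→15
Sample 2: 15→29
Sample 5: 29→41
Sample 1: 41→52
Sample 3: 52→58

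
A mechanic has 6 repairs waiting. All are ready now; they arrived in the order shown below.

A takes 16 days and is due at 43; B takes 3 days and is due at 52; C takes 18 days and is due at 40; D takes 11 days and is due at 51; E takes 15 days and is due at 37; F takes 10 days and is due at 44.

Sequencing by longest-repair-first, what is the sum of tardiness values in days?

LPT (decreasing processing time): C A E D F B.
C: 0→18, due 40, tardiness 0
A: 18→34, due 43, tardiness 0
E: 34→49, due 37, tardiness 12
D: 49→60, due 51, tardiness 9
F: 60→70, due 44, tardiness 26
B: 70→73, due 52, tardiness 21
Sum = 0+0+12+9+26+21 = 68.

68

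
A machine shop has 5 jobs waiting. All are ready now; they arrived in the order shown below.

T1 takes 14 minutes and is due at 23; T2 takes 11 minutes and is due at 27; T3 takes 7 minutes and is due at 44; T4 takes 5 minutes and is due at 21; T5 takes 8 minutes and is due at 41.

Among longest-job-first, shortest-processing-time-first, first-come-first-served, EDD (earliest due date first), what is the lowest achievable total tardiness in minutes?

4

LPT (decreasing processing time): T1 T2 T5 T3 T4.
T1: 0→14, due 23, tardiness 0
T2: 14→25, due 27, tardiness 0
T5: 25→33, due 41, tardiness 0
T3: 33→40, due 44, tardiness 0
T4: 40→45, due 21, tardiness 24
Sum = 0+0+0+0+24 = 24.
SPT (increasing processing time): T4 T3 T5 T2 T1.
T4: 0→5, due 21, tardiness 0
T3: 5→12, due 44, tardiness 0
T5: 12→20, due 41, tardiness 0
T2: 20→31, due 27, tardiness 4
T1: 31→45, due 23, tardiness 22
Sum = 0+0+0+4+22 = 26.
FIFO (arrival order): T1 T2 T3 T4 T5.
T1: 0→14, due 23, tardiness 0
T2: 14→25, due 27, tardiness 0
T3: 25→32, due 44, tardiness 0
T4: 32→37, due 21, tardiness 16
T5: 37→45, due 41, tardiness 4
Sum = 0+0+0+16+4 = 20.
EDD (increasing due date): T4 T1 T2 T5 T3.
T4: 0→5, due 21, tardiness 0
T1: 5→19, due 23, tardiness 0
T2: 19→30, due 27, tardiness 3
T5: 30→38, due 41, tardiness 0
T3: 38→45, due 44, tardiness 1
Sum = 0+0+3+0+1 = 4.
LPT 24, SPT 26, FIFO 20, EDD 4 → minimum 4.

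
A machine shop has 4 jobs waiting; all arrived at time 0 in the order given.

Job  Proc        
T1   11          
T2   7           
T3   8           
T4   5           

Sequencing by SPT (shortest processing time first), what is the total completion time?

68

SPT (increasing processing time): T4 T2 T3 T1.
T4: 0→5
T2: 5→12
T3: 12→20
T1: 20→31
Sum = 5+12+20+31 = 68.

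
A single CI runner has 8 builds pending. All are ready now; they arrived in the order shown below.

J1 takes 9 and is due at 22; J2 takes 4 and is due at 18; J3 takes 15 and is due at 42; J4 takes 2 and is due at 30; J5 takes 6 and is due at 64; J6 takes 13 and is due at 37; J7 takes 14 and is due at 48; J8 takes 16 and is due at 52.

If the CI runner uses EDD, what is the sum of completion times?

EDD (increasing due date): J2 J1 J4 J6 J3 J7 J8 J5.
J2: 0→4
J1: 4→13
J4: 13→15
J6: 15→28
J3: 28→43
J7: 43→57
J8: 57→73
J5: 73→79
Sum = 4+13+15+28+43+57+73+79 = 312.

312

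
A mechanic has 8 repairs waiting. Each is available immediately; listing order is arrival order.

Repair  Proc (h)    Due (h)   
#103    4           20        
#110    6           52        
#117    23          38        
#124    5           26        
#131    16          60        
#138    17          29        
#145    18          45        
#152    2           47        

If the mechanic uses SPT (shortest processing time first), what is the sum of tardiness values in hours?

SPT (increasing processing time): #152 #103 #124 #110 #131 #138 #145 #117.
#152: 0→2, due 47, tardiness 0
#103: 2→6, due 20, tardiness 0
#124: 6→11, due 26, tardiness 0
#110: 11→17, due 52, tardiness 0
#131: 17→33, due 60, tardiness 0
#138: 33→50, due 29, tardiness 21
#145: 50→68, due 45, tardiness 23
#117: 68→91, due 38, tardiness 53
Sum = 0+0+0+0+0+21+23+53 = 97.

97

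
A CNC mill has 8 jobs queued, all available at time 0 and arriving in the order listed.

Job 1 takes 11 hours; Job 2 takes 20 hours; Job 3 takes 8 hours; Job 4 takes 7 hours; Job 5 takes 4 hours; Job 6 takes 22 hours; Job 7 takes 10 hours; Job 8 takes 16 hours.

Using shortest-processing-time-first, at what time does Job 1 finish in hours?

40

SPT (increasing processing time): Job 5 Job 4 Job 3 Job 7 Job 1 Job 8 Job 2 Job 6.
Job 5: 0→4
Job 4: 4→11
Job 3: 11→19
Job 7: 19→29
Job 1: 29→40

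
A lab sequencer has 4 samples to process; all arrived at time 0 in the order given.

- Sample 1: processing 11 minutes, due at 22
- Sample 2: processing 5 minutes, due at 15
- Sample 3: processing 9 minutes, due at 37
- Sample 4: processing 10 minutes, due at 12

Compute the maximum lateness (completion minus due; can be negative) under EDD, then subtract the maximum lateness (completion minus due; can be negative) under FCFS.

-19

EDD (increasing due date): Sample 4 Sample 2 Sample 1 Sample 3.
Sample 4: 0→10, due 12, lateness -2
Sample 2: 10→15, due 15, lateness 0
Sample 1: 15→26, due 22, lateness 4
Sample 3: 26→35, due 37, lateness -2
Maximum = 4.
FIFO (arrival order): Sample 1 Sample 2 Sample 3 Sample 4.
Sample 1: 0→11, due 22, lateness -11
Sample 2: 11→16, due 15, lateness 1
Sample 3: 16→25, due 37, lateness -12
Sample 4: 25→35, due 12, lateness 23
Maximum = 23.
Difference = 4 − 23 = -19.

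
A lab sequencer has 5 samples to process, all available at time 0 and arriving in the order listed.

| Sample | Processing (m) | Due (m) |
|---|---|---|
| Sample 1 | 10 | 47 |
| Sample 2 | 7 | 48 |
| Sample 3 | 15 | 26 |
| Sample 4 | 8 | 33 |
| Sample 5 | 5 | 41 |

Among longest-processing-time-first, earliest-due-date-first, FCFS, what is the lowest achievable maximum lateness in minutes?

-3

LPT (decreasing processing time): Sample 3 Sample 1 Sample 4 Sample 2 Sample 5.
Sample 3: 0→15, due 26, lateness -11
Sample 1: 15→25, due 47, lateness -22
Sample 4: 25→33, due 33, lateness 0
Sample 2: 33→40, due 48, lateness -8
Sample 5: 40→45, due 41, lateness 4
Maximum = 4.
EDD (increasing due date): Sample 3 Sample 4 Sample 5 Sample 1 Sample 2.
Sample 3: 0→15, due 26, lateness -11
Sample 4: 15→23, due 33, lateness -10
Sample 5: 23→28, due 41, lateness -13
Sample 1: 28→38, due 47, lateness -9
Sample 2: 38→45, due 48, lateness -3
Maximum = -3.
FIFO (arrival order): Sample 1 Sample 2 Sample 3 Sample 4 Sample 5.
Sample 1: 0→10, due 47, lateness -37
Sample 2: 10→17, due 48, lateness -31
Sample 3: 17→32, due 26, lateness 6
Sample 4: 32→40, due 33, lateness 7
Sample 5: 40→45, due 41, lateness 4
Maximum = 7.
LPT 4, EDD -3, FIFO 7 → minimum -3.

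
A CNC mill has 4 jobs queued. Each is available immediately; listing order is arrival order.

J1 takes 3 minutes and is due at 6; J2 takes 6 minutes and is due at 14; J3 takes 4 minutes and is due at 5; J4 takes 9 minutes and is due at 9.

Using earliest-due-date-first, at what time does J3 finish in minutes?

EDD (increasing due date): J3 J1 J4 J2.
J3: 0→4

4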